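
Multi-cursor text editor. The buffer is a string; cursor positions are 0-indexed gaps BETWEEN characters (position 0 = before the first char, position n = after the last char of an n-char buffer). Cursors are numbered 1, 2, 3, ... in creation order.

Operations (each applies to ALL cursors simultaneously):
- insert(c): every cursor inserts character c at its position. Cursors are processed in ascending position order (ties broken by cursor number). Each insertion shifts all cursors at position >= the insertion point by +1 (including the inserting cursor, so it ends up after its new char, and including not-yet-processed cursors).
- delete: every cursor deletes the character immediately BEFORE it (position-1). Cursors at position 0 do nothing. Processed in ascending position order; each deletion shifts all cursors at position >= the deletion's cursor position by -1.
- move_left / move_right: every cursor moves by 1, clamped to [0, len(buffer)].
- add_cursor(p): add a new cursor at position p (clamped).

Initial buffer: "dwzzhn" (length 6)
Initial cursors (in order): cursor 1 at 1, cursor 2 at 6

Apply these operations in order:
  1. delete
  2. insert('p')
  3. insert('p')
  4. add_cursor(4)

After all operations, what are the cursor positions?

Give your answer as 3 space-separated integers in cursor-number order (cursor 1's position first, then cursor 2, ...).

Answer: 2 8 4

Derivation:
After op 1 (delete): buffer="wzzh" (len 4), cursors c1@0 c2@4, authorship ....
After op 2 (insert('p')): buffer="pwzzhp" (len 6), cursors c1@1 c2@6, authorship 1....2
After op 3 (insert('p')): buffer="ppwzzhpp" (len 8), cursors c1@2 c2@8, authorship 11....22
After op 4 (add_cursor(4)): buffer="ppwzzhpp" (len 8), cursors c1@2 c3@4 c2@8, authorship 11....22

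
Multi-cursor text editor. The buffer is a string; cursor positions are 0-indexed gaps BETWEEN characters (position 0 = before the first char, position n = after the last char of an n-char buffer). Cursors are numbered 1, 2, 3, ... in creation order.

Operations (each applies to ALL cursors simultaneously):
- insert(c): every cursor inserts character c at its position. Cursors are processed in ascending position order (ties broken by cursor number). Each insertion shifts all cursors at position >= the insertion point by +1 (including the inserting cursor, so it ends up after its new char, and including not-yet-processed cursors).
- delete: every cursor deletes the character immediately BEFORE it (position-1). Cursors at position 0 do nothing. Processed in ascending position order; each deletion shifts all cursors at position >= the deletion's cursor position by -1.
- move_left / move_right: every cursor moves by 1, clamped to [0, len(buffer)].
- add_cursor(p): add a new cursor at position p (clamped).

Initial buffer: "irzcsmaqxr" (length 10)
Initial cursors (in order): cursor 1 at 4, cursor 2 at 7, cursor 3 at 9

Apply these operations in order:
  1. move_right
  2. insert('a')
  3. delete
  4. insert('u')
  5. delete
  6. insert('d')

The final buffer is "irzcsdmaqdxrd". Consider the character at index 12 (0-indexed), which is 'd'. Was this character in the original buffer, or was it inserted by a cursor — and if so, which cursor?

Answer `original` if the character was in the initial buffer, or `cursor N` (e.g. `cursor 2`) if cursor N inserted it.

After op 1 (move_right): buffer="irzcsmaqxr" (len 10), cursors c1@5 c2@8 c3@10, authorship ..........
After op 2 (insert('a')): buffer="irzcsamaqaxra" (len 13), cursors c1@6 c2@10 c3@13, authorship .....1...2..3
After op 3 (delete): buffer="irzcsmaqxr" (len 10), cursors c1@5 c2@8 c3@10, authorship ..........
After op 4 (insert('u')): buffer="irzcsumaquxru" (len 13), cursors c1@6 c2@10 c3@13, authorship .....1...2..3
After op 5 (delete): buffer="irzcsmaqxr" (len 10), cursors c1@5 c2@8 c3@10, authorship ..........
After op 6 (insert('d')): buffer="irzcsdmaqdxrd" (len 13), cursors c1@6 c2@10 c3@13, authorship .....1...2..3
Authorship (.=original, N=cursor N): . . . . . 1 . . . 2 . . 3
Index 12: author = 3

Answer: cursor 3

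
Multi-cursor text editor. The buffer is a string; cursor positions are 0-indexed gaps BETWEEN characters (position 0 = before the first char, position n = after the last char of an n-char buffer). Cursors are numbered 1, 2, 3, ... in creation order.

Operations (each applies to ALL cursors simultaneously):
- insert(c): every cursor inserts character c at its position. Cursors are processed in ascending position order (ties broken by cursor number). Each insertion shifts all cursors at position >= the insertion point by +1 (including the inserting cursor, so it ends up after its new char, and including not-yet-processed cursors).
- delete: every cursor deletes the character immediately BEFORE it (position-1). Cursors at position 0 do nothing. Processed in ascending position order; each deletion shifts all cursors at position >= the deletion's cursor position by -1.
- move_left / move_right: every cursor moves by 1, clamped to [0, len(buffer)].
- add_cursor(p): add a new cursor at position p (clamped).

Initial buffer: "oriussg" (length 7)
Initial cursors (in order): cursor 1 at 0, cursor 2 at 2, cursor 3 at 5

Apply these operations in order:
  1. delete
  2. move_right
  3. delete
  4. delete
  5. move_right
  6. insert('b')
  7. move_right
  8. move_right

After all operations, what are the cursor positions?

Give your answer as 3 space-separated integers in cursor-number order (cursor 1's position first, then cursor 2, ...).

Answer: 4 4 4

Derivation:
After op 1 (delete): buffer="oiusg" (len 5), cursors c1@0 c2@1 c3@3, authorship .....
After op 2 (move_right): buffer="oiusg" (len 5), cursors c1@1 c2@2 c3@4, authorship .....
After op 3 (delete): buffer="ug" (len 2), cursors c1@0 c2@0 c3@1, authorship ..
After op 4 (delete): buffer="g" (len 1), cursors c1@0 c2@0 c3@0, authorship .
After op 5 (move_right): buffer="g" (len 1), cursors c1@1 c2@1 c3@1, authorship .
After op 6 (insert('b')): buffer="gbbb" (len 4), cursors c1@4 c2@4 c3@4, authorship .123
After op 7 (move_right): buffer="gbbb" (len 4), cursors c1@4 c2@4 c3@4, authorship .123
After op 8 (move_right): buffer="gbbb" (len 4), cursors c1@4 c2@4 c3@4, authorship .123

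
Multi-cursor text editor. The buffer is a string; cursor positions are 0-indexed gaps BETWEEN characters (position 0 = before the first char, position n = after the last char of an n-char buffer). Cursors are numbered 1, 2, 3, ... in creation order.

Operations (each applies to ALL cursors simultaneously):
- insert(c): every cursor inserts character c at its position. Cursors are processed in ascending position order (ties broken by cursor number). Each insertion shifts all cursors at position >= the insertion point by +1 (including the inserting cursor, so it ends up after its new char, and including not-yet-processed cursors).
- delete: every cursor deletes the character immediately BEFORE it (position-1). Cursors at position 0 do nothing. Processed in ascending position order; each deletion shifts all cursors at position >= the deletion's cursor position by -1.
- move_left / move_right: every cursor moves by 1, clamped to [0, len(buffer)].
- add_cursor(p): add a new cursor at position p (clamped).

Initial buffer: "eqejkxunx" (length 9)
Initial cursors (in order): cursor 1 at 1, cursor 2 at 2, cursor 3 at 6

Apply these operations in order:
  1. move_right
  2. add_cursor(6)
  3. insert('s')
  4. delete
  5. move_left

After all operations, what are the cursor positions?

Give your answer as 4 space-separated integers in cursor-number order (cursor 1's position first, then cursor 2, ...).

After op 1 (move_right): buffer="eqejkxunx" (len 9), cursors c1@2 c2@3 c3@7, authorship .........
After op 2 (add_cursor(6)): buffer="eqejkxunx" (len 9), cursors c1@2 c2@3 c4@6 c3@7, authorship .........
After op 3 (insert('s')): buffer="eqsesjkxsusnx" (len 13), cursors c1@3 c2@5 c4@9 c3@11, authorship ..1.2...4.3..
After op 4 (delete): buffer="eqejkxunx" (len 9), cursors c1@2 c2@3 c4@6 c3@7, authorship .........
After op 5 (move_left): buffer="eqejkxunx" (len 9), cursors c1@1 c2@2 c4@5 c3@6, authorship .........

Answer: 1 2 6 5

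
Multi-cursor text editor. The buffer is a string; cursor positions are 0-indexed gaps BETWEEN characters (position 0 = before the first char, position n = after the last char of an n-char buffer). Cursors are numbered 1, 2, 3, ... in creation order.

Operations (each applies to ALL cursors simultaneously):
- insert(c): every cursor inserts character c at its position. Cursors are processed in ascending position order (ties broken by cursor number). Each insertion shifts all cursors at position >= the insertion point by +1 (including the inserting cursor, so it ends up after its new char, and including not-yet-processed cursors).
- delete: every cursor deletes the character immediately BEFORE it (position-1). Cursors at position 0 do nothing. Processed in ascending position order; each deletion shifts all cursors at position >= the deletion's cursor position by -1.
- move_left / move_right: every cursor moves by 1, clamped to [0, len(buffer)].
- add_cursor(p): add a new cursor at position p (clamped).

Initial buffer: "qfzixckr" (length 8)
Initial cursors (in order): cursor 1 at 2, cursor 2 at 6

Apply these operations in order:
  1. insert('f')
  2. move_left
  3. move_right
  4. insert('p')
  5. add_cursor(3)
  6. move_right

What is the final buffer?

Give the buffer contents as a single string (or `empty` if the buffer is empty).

Answer: qffpzixcfpkr

Derivation:
After op 1 (insert('f')): buffer="qffzixcfkr" (len 10), cursors c1@3 c2@8, authorship ..1....2..
After op 2 (move_left): buffer="qffzixcfkr" (len 10), cursors c1@2 c2@7, authorship ..1....2..
After op 3 (move_right): buffer="qffzixcfkr" (len 10), cursors c1@3 c2@8, authorship ..1....2..
After op 4 (insert('p')): buffer="qffpzixcfpkr" (len 12), cursors c1@4 c2@10, authorship ..11....22..
After op 5 (add_cursor(3)): buffer="qffpzixcfpkr" (len 12), cursors c3@3 c1@4 c2@10, authorship ..11....22..
After op 6 (move_right): buffer="qffpzixcfpkr" (len 12), cursors c3@4 c1@5 c2@11, authorship ..11....22..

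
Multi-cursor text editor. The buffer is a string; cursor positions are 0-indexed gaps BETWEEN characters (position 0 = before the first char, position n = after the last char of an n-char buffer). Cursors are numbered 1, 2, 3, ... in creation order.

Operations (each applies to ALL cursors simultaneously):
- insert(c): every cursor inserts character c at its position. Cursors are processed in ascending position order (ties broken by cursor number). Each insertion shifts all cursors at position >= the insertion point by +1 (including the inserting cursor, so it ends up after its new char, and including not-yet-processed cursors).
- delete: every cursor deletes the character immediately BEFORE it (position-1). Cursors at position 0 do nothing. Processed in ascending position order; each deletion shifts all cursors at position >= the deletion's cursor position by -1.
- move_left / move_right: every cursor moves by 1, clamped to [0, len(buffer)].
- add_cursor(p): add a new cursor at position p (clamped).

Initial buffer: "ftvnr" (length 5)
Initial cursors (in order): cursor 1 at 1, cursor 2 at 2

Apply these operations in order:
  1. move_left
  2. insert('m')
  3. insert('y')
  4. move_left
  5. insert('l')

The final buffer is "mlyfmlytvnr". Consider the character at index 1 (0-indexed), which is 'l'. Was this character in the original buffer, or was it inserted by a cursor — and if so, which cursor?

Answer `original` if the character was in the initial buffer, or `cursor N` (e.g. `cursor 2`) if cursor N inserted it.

After op 1 (move_left): buffer="ftvnr" (len 5), cursors c1@0 c2@1, authorship .....
After op 2 (insert('m')): buffer="mfmtvnr" (len 7), cursors c1@1 c2@3, authorship 1.2....
After op 3 (insert('y')): buffer="myfmytvnr" (len 9), cursors c1@2 c2@5, authorship 11.22....
After op 4 (move_left): buffer="myfmytvnr" (len 9), cursors c1@1 c2@4, authorship 11.22....
After op 5 (insert('l')): buffer="mlyfmlytvnr" (len 11), cursors c1@2 c2@6, authorship 111.222....
Authorship (.=original, N=cursor N): 1 1 1 . 2 2 2 . . . .
Index 1: author = 1

Answer: cursor 1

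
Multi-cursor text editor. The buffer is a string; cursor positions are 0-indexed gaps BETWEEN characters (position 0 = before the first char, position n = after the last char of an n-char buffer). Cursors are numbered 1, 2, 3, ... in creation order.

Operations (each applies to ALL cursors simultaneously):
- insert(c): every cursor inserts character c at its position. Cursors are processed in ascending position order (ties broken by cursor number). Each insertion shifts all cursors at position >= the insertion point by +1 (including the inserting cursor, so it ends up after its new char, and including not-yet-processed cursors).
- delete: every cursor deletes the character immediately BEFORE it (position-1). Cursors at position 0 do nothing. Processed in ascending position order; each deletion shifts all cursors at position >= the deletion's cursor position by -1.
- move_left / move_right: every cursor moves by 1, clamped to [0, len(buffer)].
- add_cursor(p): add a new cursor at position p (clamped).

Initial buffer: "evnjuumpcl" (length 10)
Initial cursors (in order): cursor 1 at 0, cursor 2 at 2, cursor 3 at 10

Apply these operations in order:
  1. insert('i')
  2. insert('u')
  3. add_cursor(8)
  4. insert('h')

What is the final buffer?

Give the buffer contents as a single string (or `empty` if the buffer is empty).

Answer: iuheviuhnjhuumpcliuh

Derivation:
After op 1 (insert('i')): buffer="ievinjuumpcli" (len 13), cursors c1@1 c2@4 c3@13, authorship 1..2........3
After op 2 (insert('u')): buffer="iueviunjuumpcliu" (len 16), cursors c1@2 c2@6 c3@16, authorship 11..22........33
After op 3 (add_cursor(8)): buffer="iueviunjuumpcliu" (len 16), cursors c1@2 c2@6 c4@8 c3@16, authorship 11..22........33
After op 4 (insert('h')): buffer="iuheviuhnjhuumpcliuh" (len 20), cursors c1@3 c2@8 c4@11 c3@20, authorship 111..222..4......333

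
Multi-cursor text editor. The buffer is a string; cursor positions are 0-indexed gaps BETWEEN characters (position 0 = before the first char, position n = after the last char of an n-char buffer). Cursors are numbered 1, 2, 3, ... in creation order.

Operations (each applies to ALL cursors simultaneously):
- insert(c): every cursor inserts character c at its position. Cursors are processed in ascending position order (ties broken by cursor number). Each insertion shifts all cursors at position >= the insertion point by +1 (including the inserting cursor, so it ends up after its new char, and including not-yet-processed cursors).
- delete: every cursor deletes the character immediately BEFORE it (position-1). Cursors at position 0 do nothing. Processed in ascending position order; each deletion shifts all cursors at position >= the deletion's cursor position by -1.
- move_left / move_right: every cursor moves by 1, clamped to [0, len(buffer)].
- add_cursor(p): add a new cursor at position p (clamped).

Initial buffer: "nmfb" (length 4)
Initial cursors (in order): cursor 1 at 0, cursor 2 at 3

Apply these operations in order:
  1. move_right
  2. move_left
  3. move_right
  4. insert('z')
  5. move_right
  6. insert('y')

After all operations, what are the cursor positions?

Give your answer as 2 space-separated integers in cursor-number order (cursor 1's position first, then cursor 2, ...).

After op 1 (move_right): buffer="nmfb" (len 4), cursors c1@1 c2@4, authorship ....
After op 2 (move_left): buffer="nmfb" (len 4), cursors c1@0 c2@3, authorship ....
After op 3 (move_right): buffer="nmfb" (len 4), cursors c1@1 c2@4, authorship ....
After op 4 (insert('z')): buffer="nzmfbz" (len 6), cursors c1@2 c2@6, authorship .1...2
After op 5 (move_right): buffer="nzmfbz" (len 6), cursors c1@3 c2@6, authorship .1...2
After op 6 (insert('y')): buffer="nzmyfbzy" (len 8), cursors c1@4 c2@8, authorship .1.1..22

Answer: 4 8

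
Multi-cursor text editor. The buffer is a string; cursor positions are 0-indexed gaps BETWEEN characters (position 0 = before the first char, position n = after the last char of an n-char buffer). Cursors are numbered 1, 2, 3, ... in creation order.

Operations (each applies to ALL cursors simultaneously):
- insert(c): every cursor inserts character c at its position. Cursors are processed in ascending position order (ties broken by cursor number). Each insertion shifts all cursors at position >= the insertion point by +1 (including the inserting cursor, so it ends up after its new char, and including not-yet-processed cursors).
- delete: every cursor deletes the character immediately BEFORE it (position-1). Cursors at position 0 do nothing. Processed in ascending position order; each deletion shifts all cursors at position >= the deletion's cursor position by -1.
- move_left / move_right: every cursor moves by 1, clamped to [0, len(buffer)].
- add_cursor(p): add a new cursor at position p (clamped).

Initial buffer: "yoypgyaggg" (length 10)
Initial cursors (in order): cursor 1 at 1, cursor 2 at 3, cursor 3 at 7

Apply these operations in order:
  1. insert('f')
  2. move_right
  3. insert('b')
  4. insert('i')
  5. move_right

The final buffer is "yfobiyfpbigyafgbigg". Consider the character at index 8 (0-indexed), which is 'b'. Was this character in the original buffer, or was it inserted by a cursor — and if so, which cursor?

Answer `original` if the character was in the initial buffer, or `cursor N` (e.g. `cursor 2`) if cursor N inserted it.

Answer: cursor 2

Derivation:
After op 1 (insert('f')): buffer="yfoyfpgyafggg" (len 13), cursors c1@2 c2@5 c3@10, authorship .1..2....3...
After op 2 (move_right): buffer="yfoyfpgyafggg" (len 13), cursors c1@3 c2@6 c3@11, authorship .1..2....3...
After op 3 (insert('b')): buffer="yfobyfpbgyafgbgg" (len 16), cursors c1@4 c2@8 c3@14, authorship .1.1.2.2...3.3..
After op 4 (insert('i')): buffer="yfobiyfpbigyafgbigg" (len 19), cursors c1@5 c2@10 c3@17, authorship .1.11.2.22...3.33..
After op 5 (move_right): buffer="yfobiyfpbigyafgbigg" (len 19), cursors c1@6 c2@11 c3@18, authorship .1.11.2.22...3.33..
Authorship (.=original, N=cursor N): . 1 . 1 1 . 2 . 2 2 . . . 3 . 3 3 . .
Index 8: author = 2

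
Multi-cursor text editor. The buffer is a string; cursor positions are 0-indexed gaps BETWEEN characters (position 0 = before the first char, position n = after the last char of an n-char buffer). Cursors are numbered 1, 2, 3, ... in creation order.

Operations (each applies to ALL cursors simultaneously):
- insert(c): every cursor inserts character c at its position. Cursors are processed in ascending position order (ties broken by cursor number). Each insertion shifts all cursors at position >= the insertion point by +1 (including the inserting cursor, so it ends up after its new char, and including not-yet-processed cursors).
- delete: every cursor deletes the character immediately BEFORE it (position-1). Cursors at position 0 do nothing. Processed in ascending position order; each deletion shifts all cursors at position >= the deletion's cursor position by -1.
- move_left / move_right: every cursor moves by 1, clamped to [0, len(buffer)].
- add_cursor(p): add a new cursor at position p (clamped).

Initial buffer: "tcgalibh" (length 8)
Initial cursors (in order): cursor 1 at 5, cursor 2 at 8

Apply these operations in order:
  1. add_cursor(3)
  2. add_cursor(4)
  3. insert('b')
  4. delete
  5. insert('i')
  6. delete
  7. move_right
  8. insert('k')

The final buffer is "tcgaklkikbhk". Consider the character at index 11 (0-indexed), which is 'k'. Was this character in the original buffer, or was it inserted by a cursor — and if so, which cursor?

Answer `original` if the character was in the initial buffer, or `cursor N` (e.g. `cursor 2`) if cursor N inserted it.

Answer: cursor 2

Derivation:
After op 1 (add_cursor(3)): buffer="tcgalibh" (len 8), cursors c3@3 c1@5 c2@8, authorship ........
After op 2 (add_cursor(4)): buffer="tcgalibh" (len 8), cursors c3@3 c4@4 c1@5 c2@8, authorship ........
After op 3 (insert('b')): buffer="tcgbablbibhb" (len 12), cursors c3@4 c4@6 c1@8 c2@12, authorship ...3.4.1...2
After op 4 (delete): buffer="tcgalibh" (len 8), cursors c3@3 c4@4 c1@5 c2@8, authorship ........
After op 5 (insert('i')): buffer="tcgiailiibhi" (len 12), cursors c3@4 c4@6 c1@8 c2@12, authorship ...3.4.1...2
After op 6 (delete): buffer="tcgalibh" (len 8), cursors c3@3 c4@4 c1@5 c2@8, authorship ........
After op 7 (move_right): buffer="tcgalibh" (len 8), cursors c3@4 c4@5 c1@6 c2@8, authorship ........
After op 8 (insert('k')): buffer="tcgaklkikbhk" (len 12), cursors c3@5 c4@7 c1@9 c2@12, authorship ....3.4.1..2
Authorship (.=original, N=cursor N): . . . . 3 . 4 . 1 . . 2
Index 11: author = 2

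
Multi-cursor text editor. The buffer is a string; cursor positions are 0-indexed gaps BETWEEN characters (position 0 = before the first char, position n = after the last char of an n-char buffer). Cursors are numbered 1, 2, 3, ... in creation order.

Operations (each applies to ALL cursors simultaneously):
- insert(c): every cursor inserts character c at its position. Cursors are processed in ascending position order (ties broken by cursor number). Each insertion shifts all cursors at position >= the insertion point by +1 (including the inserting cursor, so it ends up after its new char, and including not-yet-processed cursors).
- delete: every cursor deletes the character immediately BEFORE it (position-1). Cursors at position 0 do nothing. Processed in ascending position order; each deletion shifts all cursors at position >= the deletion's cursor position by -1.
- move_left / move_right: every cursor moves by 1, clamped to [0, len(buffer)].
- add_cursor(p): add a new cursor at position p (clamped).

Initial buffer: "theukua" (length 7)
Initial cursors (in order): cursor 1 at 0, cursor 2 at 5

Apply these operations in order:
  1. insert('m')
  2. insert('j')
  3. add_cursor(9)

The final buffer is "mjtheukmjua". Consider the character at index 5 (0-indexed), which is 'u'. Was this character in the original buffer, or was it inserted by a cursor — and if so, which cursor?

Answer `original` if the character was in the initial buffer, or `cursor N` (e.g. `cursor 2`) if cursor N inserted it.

After op 1 (insert('m')): buffer="mtheukmua" (len 9), cursors c1@1 c2@7, authorship 1.....2..
After op 2 (insert('j')): buffer="mjtheukmjua" (len 11), cursors c1@2 c2@9, authorship 11.....22..
After op 3 (add_cursor(9)): buffer="mjtheukmjua" (len 11), cursors c1@2 c2@9 c3@9, authorship 11.....22..
Authorship (.=original, N=cursor N): 1 1 . . . . . 2 2 . .
Index 5: author = original

Answer: original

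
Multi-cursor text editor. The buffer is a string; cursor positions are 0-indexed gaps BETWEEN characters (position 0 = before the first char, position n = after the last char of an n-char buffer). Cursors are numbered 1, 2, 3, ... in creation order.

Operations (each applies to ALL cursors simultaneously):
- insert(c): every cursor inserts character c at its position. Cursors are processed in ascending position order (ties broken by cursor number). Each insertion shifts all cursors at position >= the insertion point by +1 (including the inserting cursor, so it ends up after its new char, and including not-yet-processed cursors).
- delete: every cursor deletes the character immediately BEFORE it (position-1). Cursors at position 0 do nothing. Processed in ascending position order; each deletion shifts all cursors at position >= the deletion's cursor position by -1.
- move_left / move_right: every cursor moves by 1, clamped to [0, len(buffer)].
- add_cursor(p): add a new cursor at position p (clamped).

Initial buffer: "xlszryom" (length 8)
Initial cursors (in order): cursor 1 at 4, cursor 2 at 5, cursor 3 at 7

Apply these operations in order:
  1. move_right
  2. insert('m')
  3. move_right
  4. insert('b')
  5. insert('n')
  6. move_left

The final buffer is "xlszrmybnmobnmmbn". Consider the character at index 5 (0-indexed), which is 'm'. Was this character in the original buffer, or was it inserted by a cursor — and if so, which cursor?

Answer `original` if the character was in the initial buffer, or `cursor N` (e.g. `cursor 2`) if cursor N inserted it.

After op 1 (move_right): buffer="xlszryom" (len 8), cursors c1@5 c2@6 c3@8, authorship ........
After op 2 (insert('m')): buffer="xlszrmymomm" (len 11), cursors c1@6 c2@8 c3@11, authorship .....1.2..3
After op 3 (move_right): buffer="xlszrmymomm" (len 11), cursors c1@7 c2@9 c3@11, authorship .....1.2..3
After op 4 (insert('b')): buffer="xlszrmybmobmmb" (len 14), cursors c1@8 c2@11 c3@14, authorship .....1.12.2.33
After op 5 (insert('n')): buffer="xlszrmybnmobnmmbn" (len 17), cursors c1@9 c2@13 c3@17, authorship .....1.112.22.333
After op 6 (move_left): buffer="xlszrmybnmobnmmbn" (len 17), cursors c1@8 c2@12 c3@16, authorship .....1.112.22.333
Authorship (.=original, N=cursor N): . . . . . 1 . 1 1 2 . 2 2 . 3 3 3
Index 5: author = 1

Answer: cursor 1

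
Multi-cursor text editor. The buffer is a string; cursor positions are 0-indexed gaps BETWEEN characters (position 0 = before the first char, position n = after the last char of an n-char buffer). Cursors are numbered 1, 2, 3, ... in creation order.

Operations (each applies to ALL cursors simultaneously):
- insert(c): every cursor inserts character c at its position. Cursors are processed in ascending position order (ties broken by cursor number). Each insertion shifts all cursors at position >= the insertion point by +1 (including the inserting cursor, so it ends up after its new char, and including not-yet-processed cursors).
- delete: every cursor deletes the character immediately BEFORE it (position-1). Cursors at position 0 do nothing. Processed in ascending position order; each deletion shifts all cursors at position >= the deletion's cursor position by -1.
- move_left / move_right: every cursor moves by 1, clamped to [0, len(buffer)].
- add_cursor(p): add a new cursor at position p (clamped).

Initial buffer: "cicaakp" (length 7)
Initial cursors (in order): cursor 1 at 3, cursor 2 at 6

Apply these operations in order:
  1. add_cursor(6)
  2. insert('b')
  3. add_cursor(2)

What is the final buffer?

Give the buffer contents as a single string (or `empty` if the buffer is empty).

After op 1 (add_cursor(6)): buffer="cicaakp" (len 7), cursors c1@3 c2@6 c3@6, authorship .......
After op 2 (insert('b')): buffer="cicbaakbbp" (len 10), cursors c1@4 c2@9 c3@9, authorship ...1...23.
After op 3 (add_cursor(2)): buffer="cicbaakbbp" (len 10), cursors c4@2 c1@4 c2@9 c3@9, authorship ...1...23.

Answer: cicbaakbbp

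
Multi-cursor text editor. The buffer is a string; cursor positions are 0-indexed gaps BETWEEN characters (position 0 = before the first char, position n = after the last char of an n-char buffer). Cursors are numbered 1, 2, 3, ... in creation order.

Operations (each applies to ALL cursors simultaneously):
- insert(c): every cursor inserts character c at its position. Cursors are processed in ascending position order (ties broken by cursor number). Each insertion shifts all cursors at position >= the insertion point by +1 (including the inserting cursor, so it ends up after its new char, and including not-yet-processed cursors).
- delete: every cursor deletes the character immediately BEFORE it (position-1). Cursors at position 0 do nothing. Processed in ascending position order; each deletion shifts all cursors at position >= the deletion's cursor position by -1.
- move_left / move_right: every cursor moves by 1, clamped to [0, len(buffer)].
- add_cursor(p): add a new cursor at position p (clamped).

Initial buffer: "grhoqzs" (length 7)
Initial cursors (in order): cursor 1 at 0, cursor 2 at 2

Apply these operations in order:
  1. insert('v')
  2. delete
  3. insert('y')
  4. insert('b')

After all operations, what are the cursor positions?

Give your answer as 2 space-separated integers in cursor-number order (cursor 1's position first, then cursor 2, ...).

Answer: 2 6

Derivation:
After op 1 (insert('v')): buffer="vgrvhoqzs" (len 9), cursors c1@1 c2@4, authorship 1..2.....
After op 2 (delete): buffer="grhoqzs" (len 7), cursors c1@0 c2@2, authorship .......
After op 3 (insert('y')): buffer="ygryhoqzs" (len 9), cursors c1@1 c2@4, authorship 1..2.....
After op 4 (insert('b')): buffer="ybgrybhoqzs" (len 11), cursors c1@2 c2@6, authorship 11..22.....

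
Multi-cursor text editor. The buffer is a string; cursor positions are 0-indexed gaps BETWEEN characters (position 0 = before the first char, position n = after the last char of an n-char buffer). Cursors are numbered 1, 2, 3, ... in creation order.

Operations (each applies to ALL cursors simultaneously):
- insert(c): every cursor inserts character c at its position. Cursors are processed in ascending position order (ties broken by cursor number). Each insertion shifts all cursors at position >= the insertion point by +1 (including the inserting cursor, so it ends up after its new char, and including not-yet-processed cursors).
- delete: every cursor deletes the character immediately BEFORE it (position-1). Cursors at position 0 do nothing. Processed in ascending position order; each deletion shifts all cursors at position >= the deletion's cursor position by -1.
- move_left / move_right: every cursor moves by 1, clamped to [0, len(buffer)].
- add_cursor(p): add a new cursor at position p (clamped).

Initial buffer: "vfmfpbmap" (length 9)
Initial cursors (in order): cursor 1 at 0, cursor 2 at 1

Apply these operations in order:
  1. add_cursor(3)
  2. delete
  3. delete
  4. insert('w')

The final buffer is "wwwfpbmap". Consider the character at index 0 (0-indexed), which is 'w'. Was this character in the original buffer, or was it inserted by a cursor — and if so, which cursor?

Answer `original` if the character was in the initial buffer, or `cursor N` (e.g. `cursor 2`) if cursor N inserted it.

Answer: cursor 1

Derivation:
After op 1 (add_cursor(3)): buffer="vfmfpbmap" (len 9), cursors c1@0 c2@1 c3@3, authorship .........
After op 2 (delete): buffer="ffpbmap" (len 7), cursors c1@0 c2@0 c3@1, authorship .......
After op 3 (delete): buffer="fpbmap" (len 6), cursors c1@0 c2@0 c3@0, authorship ......
After op 4 (insert('w')): buffer="wwwfpbmap" (len 9), cursors c1@3 c2@3 c3@3, authorship 123......
Authorship (.=original, N=cursor N): 1 2 3 . . . . . .
Index 0: author = 1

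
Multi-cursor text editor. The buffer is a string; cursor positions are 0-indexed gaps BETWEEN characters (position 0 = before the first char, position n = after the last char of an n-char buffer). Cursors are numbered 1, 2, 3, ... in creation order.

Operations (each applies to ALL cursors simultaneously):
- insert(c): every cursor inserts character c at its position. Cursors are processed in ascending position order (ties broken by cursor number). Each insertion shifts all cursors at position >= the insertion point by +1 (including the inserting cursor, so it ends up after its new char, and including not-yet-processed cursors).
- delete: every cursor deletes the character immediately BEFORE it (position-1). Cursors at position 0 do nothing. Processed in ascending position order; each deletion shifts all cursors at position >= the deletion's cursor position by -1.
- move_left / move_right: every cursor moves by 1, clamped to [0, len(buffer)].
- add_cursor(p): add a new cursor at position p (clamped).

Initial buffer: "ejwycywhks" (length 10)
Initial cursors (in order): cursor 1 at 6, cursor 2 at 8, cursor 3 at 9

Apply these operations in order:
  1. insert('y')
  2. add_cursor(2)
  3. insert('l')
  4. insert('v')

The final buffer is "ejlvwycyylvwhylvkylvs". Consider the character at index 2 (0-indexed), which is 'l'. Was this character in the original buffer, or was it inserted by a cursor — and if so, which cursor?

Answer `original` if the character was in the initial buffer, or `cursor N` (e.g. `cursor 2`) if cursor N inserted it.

Answer: cursor 4

Derivation:
After op 1 (insert('y')): buffer="ejwycyywhykys" (len 13), cursors c1@7 c2@10 c3@12, authorship ......1..2.3.
After op 2 (add_cursor(2)): buffer="ejwycyywhykys" (len 13), cursors c4@2 c1@7 c2@10 c3@12, authorship ......1..2.3.
After op 3 (insert('l')): buffer="ejlwycyylwhylkyls" (len 17), cursors c4@3 c1@9 c2@13 c3@16, authorship ..4....11..22.33.
After op 4 (insert('v')): buffer="ejlvwycyylvwhylvkylvs" (len 21), cursors c4@4 c1@11 c2@16 c3@20, authorship ..44....111..222.333.
Authorship (.=original, N=cursor N): . . 4 4 . . . . 1 1 1 . . 2 2 2 . 3 3 3 .
Index 2: author = 4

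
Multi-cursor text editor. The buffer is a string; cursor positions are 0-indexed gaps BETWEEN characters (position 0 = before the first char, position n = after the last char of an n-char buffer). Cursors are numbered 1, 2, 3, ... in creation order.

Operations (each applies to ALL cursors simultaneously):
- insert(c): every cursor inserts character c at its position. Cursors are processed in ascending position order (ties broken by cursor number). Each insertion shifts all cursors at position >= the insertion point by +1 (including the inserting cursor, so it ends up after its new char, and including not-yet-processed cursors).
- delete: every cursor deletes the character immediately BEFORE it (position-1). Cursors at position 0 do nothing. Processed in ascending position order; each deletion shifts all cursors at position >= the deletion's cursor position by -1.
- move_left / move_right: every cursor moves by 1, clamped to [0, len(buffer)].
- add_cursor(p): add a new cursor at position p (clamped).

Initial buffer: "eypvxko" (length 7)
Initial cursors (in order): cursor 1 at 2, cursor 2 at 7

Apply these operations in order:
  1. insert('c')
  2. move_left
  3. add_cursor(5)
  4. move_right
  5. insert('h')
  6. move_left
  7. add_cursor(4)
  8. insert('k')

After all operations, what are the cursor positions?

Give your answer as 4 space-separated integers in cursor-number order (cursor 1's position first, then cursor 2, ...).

After op 1 (insert('c')): buffer="eycpvxkoc" (len 9), cursors c1@3 c2@9, authorship ..1.....2
After op 2 (move_left): buffer="eycpvxkoc" (len 9), cursors c1@2 c2@8, authorship ..1.....2
After op 3 (add_cursor(5)): buffer="eycpvxkoc" (len 9), cursors c1@2 c3@5 c2@8, authorship ..1.....2
After op 4 (move_right): buffer="eycpvxkoc" (len 9), cursors c1@3 c3@6 c2@9, authorship ..1.....2
After op 5 (insert('h')): buffer="eychpvxhkoch" (len 12), cursors c1@4 c3@8 c2@12, authorship ..11...3..22
After op 6 (move_left): buffer="eychpvxhkoch" (len 12), cursors c1@3 c3@7 c2@11, authorship ..11...3..22
After op 7 (add_cursor(4)): buffer="eychpvxhkoch" (len 12), cursors c1@3 c4@4 c3@7 c2@11, authorship ..11...3..22
After op 8 (insert('k')): buffer="eyckhkpvxkhkockh" (len 16), cursors c1@4 c4@6 c3@10 c2@15, authorship ..1114...33..222

Answer: 4 15 10 6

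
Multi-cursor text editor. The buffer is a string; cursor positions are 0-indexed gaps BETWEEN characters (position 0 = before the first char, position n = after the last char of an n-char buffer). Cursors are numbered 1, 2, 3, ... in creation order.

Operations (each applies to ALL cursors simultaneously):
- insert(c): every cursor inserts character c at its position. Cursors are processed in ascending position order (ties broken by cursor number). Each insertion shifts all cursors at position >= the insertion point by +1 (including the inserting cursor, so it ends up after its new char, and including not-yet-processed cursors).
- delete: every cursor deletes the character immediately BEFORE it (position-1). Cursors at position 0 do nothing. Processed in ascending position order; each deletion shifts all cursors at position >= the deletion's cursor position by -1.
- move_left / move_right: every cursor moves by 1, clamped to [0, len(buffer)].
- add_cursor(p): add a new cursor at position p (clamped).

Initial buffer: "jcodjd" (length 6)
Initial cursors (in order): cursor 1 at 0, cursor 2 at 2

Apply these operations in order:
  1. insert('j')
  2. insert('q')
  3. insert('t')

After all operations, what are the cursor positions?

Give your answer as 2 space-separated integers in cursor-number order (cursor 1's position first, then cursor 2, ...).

Answer: 3 8

Derivation:
After op 1 (insert('j')): buffer="jjcjodjd" (len 8), cursors c1@1 c2@4, authorship 1..2....
After op 2 (insert('q')): buffer="jqjcjqodjd" (len 10), cursors c1@2 c2@6, authorship 11..22....
After op 3 (insert('t')): buffer="jqtjcjqtodjd" (len 12), cursors c1@3 c2@8, authorship 111..222....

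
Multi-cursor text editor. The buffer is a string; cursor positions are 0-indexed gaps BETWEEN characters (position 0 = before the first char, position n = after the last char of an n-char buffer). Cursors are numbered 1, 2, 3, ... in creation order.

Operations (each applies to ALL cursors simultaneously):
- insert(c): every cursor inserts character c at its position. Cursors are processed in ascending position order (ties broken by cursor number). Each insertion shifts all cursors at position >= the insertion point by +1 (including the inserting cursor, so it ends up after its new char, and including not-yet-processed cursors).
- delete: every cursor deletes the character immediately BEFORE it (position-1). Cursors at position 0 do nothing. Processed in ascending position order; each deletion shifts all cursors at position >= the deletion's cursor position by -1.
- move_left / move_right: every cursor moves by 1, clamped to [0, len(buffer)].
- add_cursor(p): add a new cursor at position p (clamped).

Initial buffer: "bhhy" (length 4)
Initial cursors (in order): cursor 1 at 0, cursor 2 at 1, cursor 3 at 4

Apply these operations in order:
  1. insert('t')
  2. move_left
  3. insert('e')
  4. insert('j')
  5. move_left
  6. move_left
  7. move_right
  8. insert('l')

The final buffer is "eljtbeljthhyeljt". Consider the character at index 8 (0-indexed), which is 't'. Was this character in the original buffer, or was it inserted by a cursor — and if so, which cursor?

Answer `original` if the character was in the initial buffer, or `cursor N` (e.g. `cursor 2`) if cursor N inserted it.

After op 1 (insert('t')): buffer="tbthhyt" (len 7), cursors c1@1 c2@3 c3@7, authorship 1.2...3
After op 2 (move_left): buffer="tbthhyt" (len 7), cursors c1@0 c2@2 c3@6, authorship 1.2...3
After op 3 (insert('e')): buffer="etbethhyet" (len 10), cursors c1@1 c2@4 c3@9, authorship 11.22...33
After op 4 (insert('j')): buffer="ejtbejthhyejt" (len 13), cursors c1@2 c2@6 c3@12, authorship 111.222...333
After op 5 (move_left): buffer="ejtbejthhyejt" (len 13), cursors c1@1 c2@5 c3@11, authorship 111.222...333
After op 6 (move_left): buffer="ejtbejthhyejt" (len 13), cursors c1@0 c2@4 c3@10, authorship 111.222...333
After op 7 (move_right): buffer="ejtbejthhyejt" (len 13), cursors c1@1 c2@5 c3@11, authorship 111.222...333
After op 8 (insert('l')): buffer="eljtbeljthhyeljt" (len 16), cursors c1@2 c2@7 c3@14, authorship 1111.2222...3333
Authorship (.=original, N=cursor N): 1 1 1 1 . 2 2 2 2 . . . 3 3 3 3
Index 8: author = 2

Answer: cursor 2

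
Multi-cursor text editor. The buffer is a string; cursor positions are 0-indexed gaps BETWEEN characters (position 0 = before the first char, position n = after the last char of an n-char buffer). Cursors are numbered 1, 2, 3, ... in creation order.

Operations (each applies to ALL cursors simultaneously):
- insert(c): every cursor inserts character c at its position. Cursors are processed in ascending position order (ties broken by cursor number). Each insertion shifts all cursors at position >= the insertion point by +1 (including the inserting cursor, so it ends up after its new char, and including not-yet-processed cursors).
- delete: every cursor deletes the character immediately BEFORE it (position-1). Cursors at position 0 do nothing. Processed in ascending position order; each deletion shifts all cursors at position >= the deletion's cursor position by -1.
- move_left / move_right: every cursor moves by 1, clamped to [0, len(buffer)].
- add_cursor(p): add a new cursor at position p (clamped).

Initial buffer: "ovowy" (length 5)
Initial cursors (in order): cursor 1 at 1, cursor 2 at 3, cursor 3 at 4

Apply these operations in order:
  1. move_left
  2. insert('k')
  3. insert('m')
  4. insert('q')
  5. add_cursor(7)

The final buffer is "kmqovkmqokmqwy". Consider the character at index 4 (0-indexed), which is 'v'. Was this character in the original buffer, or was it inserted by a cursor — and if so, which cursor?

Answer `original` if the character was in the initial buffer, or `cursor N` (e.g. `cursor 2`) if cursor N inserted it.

After op 1 (move_left): buffer="ovowy" (len 5), cursors c1@0 c2@2 c3@3, authorship .....
After op 2 (insert('k')): buffer="kovkokwy" (len 8), cursors c1@1 c2@4 c3@6, authorship 1..2.3..
After op 3 (insert('m')): buffer="kmovkmokmwy" (len 11), cursors c1@2 c2@6 c3@9, authorship 11..22.33..
After op 4 (insert('q')): buffer="kmqovkmqokmqwy" (len 14), cursors c1@3 c2@8 c3@12, authorship 111..222.333..
After op 5 (add_cursor(7)): buffer="kmqovkmqokmqwy" (len 14), cursors c1@3 c4@7 c2@8 c3@12, authorship 111..222.333..
Authorship (.=original, N=cursor N): 1 1 1 . . 2 2 2 . 3 3 3 . .
Index 4: author = original

Answer: original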